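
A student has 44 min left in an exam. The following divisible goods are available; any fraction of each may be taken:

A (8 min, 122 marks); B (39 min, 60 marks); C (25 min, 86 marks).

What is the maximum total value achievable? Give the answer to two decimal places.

224.92

Take in order of value per unit:
- A (122/8 per unit): all 8 → value 122, running total 122.00
- C (86/25 per unit): all 25 → value 86, running total 208.00
- B (60/39 per unit): 11 of 39 → value 11×60/39 = 16.9231, running total 224.92
Total 224.92.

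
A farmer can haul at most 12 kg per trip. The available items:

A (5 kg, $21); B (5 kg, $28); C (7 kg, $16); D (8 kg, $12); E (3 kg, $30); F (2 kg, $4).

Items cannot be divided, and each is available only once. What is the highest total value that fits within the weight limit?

Check high-value combinations within 12 kg:
- B+E+F: weight 5+3+2=10, value 28+30+4=62
- B+E: weight 5+3=8, value 28+30=58
- A+E+F: weight 5+3+2=10, value 21+30+4=55
- A+B+F: weight 5+5+2=12, value 21+28+4=53
Best: $62.

$62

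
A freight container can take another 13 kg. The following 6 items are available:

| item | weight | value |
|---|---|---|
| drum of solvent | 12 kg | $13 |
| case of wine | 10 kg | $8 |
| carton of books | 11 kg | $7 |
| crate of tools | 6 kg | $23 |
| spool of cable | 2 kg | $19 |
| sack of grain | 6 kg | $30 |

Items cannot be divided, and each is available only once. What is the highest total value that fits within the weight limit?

Check high-value combinations within 13 kg:
- crate of tools+sack of grain: weight 6+6=12, value 23+30=53
- spool of cable+sack of grain: weight 2+6=8, value 19+30=49
- crate of tools+spool of cable: weight 6+2=8, value 23+19=42
Best: $53.

$53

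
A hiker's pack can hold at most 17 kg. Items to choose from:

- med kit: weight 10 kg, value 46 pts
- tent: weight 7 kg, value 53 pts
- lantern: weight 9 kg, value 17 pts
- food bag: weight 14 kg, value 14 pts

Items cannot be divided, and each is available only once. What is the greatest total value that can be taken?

Check high-value combinations within 17 kg:
- med kit+tent: weight 10+7=17, value 46+53=99
- tent+lantern: weight 7+9=16, value 53+17=70
- tent: weight 7, value 53
- med kit: weight 10, value 46
Best: 99 pts.

99 pts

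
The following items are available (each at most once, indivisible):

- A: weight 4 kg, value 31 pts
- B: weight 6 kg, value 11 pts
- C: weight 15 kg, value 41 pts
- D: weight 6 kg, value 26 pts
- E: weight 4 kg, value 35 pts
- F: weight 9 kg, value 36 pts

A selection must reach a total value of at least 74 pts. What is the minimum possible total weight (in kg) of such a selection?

Subsets with value ≥ 74, sorted by total weight:
- A+D+E: weight 14, value 92
- A+B+E: weight 14, value 77
- A+E+F: weight 17, value 102
- D+E+F: weight 19, value 97
Minimum weight: 14 kg.

14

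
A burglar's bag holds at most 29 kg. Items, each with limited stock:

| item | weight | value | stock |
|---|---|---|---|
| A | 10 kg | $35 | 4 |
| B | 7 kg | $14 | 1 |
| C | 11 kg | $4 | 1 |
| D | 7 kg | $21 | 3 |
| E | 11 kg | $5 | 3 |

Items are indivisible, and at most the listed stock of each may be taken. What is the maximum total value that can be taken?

$91

Best selections within weight 29 and stock limits:
- 2×A + 1×D: weight 27, value 91
- 2×A + 1×B: weight 27, value 84
- 1×A + 2×D: weight 24, value 77
- 1×B + 3×D: weight 28, value 77
Best: $91.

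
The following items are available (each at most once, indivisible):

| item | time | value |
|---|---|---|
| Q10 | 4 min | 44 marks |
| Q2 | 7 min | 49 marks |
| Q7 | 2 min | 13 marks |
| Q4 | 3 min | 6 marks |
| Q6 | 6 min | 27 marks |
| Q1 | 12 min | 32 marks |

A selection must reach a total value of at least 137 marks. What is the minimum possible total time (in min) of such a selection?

22

Subsets with value ≥ 137, sorted by total time:
- Q10+Q2+Q7+Q4+Q6: time 22, value 139
- Q10+Q2+Q7+Q1: time 25, value 138
- Q10+Q2+Q7+Q4+Q1: time 28, value 144
- Q10+Q2+Q6+Q1: time 29, value 152
Minimum time: 22 min.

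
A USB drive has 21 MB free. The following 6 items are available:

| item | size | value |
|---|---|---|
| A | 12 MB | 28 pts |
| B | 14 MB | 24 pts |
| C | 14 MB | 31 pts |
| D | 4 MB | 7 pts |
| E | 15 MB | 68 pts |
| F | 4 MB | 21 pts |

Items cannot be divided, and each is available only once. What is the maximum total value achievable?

Check high-value combinations within 21 MB:
- E+F: size 15+4=19, value 68+21=89
- D+E: size 4+15=19, value 7+68=75
- E: size 15, value 68
- A+D+F: size 12+4+4=20, value 28+7+21=56
- C+F: size 14+4=18, value 31+21=52
Best: 89 pts.

89 pts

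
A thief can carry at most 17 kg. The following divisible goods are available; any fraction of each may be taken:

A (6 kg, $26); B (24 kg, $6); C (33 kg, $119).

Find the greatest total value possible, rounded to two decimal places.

Take in order of value per unit:
- A (26/6 per unit): all 6 → value 26, running total 26.00
- C (119/33 per unit): 11 of 33 → value 11×119/33 = 39.6667, running total 65.67
Total 65.67.

65.67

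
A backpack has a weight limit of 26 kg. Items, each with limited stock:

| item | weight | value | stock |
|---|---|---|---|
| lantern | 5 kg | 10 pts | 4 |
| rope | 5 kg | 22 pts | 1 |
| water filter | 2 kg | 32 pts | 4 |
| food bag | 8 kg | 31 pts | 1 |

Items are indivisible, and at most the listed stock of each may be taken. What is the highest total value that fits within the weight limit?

Top feasible selections:
- 1×lantern + 1×rope + 4×water filter + 1×food bag: weight 26, value 191
- 1×rope + 4×water filter + 1×food bag: weight 21, value 181
- 2×lantern + 4×water filter + 1×food bag: weight 26, value 179
- 2×lantern + 1×rope + 4×water filter: weight 23, value 170
Best: 191 pts.

191 pts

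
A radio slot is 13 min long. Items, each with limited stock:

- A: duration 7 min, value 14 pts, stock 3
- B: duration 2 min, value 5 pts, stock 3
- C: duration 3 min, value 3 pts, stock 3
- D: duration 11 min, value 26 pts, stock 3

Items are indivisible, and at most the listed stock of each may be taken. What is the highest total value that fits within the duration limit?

31 pts

Best selections within duration 13 and stock limits:
- 1×B + 1×D: duration 13, value 31
- 1×A + 3×B: duration 13, value 29
- 1×D: duration 11, value 26
- 1×A + 2×B: duration 11, value 24
Best: 31 pts.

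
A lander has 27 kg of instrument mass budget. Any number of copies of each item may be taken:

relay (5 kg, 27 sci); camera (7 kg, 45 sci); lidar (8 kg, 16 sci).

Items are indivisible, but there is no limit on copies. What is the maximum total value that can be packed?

162 sci

Best value-per-unit is camera at 45/7; filling with it alone gives 3×45 = 135.
Optimal mix: 1×relay + 3×camera → mass 26, value 162.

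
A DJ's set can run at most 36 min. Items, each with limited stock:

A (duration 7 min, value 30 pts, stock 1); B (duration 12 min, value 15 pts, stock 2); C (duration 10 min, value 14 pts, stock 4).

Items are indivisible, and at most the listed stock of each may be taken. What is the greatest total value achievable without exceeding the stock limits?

60 pts

Best selections within duration 36 and stock limits:
- 1×A + 2×B: duration 31, value 60
- 1×A + 1×B + 1×C: duration 29, value 59
- 1×A + 2×C: duration 27, value 58
Best: 60 pts.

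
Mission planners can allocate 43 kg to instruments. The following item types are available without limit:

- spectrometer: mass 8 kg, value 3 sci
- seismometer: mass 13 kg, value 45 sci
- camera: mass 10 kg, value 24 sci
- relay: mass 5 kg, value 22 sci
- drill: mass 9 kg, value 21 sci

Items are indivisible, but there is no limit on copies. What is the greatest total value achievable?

Best value-per-unit is relay at 22/5; filling with it alone gives 8×22 = 176.
Optimal mix: 1×seismometer + 6×relay → mass 43, value 177.

177 sci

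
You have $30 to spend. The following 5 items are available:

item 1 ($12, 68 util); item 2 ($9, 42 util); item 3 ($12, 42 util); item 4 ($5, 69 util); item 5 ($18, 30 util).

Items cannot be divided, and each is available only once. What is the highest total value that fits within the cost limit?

Check high-value combinations within $30:
- item 1+item 2+item 4: cost 12+9+5=26, value 68+42+69=179
- item 1+item 3+item 4: cost 12+12+5=29, value 68+42+69=179
- item 2+item 3+item 4: cost 9+12+5=26, value 42+42+69=153
- item 1+item 4: cost 12+5=17, value 68+69=137
Best: 179 util.

179 util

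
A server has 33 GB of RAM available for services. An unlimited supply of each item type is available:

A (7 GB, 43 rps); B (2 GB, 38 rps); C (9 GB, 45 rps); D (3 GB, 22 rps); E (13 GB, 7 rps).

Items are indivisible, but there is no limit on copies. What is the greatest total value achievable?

608 rps

Best value-per-unit is B at 38/2, and filling with it alone uses memory 16×2=32. No mix of the others beats 16×38 = 608.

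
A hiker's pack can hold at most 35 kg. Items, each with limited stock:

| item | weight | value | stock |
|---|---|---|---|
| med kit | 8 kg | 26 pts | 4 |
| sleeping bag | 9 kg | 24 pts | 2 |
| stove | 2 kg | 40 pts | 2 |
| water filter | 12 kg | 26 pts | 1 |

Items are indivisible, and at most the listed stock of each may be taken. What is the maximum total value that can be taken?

Top feasible selections:
- 3×med kit + 2×stove: weight 28, value 158
- 2×med kit + 2×stove + 1×water filter: weight 32, value 158
- 2×med kit + 1×sleeping bag + 2×stove: weight 29, value 156
- 1×med kit + 1×sleeping bag + 2×stove + 1×water filter: weight 33, value 156
Best: 158 pts.

158 pts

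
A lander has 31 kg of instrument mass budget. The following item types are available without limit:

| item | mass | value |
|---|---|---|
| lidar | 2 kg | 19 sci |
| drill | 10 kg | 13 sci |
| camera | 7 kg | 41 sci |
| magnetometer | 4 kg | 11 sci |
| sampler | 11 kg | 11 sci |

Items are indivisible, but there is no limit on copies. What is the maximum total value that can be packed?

Best value-per-unit is lidar at 19/2, and filling with it alone uses mass 15×2=30. No mix of the others beats 15×19 = 285.

285 sci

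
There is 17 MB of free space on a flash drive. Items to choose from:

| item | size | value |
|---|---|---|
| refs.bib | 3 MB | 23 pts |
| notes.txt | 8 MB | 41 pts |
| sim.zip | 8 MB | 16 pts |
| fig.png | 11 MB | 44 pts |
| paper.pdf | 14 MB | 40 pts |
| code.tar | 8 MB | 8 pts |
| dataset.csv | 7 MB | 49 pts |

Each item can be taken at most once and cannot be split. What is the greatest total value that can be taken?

Check high-value combinations within 17 MB:
- notes.txt+dataset.csv: size 8+7=15, value 41+49=90
- refs.bib+dataset.csv: size 3+7=10, value 23+49=72
- refs.bib+fig.png: size 3+11=14, value 23+44=67
- sim.zip+dataset.csv: size 8+7=15, value 16+49=65
- refs.bib+notes.txt: size 3+8=11, value 23+41=64
Best: 90 pts.

90 pts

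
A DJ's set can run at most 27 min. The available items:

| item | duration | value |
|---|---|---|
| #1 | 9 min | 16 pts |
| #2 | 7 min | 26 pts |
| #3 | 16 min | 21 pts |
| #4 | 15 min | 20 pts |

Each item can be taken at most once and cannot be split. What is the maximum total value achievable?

47 pts

Check high-value combinations within 27 min:
- #2+#3: duration 7+16=23, value 26+21=47
- #2+#4: duration 7+15=22, value 26+20=46
- #1+#2: duration 9+7=16, value 16+26=42
- #1+#3: duration 9+16=25, value 16+21=37
- #1+#4: duration 9+15=24, value 16+20=36
Best: 47 pts.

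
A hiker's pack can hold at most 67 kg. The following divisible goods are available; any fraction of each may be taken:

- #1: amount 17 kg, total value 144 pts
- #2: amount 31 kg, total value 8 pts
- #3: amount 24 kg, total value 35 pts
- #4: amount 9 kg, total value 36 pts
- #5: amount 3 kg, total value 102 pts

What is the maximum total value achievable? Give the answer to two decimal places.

Take in order of value per unit:
- #5 (102/3 per unit): all 3 → value 102, running total 102.00
- #1 (144/17 per unit): all 17 → value 144, running total 246.00
- #4 (36/9 per unit): all 9 → value 36, running total 282.00
- #3 (35/24 per unit): all 24 → value 35, running total 317.00
- #2 (8/31 per unit): 14 of 31 → value 14×8/31 = 3.6129, running total 320.61
Total 320.61.

320.61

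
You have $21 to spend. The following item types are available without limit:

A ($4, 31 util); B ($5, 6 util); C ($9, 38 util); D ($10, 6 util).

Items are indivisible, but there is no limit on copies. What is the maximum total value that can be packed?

Best value-per-unit is A at 31/4, and filling with it alone uses cost 5×4=20. No mix of the others beats 5×31 = 155.

155 util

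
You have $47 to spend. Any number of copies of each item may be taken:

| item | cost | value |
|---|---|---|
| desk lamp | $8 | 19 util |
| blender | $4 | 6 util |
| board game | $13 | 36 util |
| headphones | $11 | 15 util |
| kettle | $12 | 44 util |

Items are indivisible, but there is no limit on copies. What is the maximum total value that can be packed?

151 util

Best value-per-unit is kettle at 44/12; filling with it alone gives 3×44 = 132.
Optimal mix: 1×desk lamp + 3×kettle → cost 44, value 151.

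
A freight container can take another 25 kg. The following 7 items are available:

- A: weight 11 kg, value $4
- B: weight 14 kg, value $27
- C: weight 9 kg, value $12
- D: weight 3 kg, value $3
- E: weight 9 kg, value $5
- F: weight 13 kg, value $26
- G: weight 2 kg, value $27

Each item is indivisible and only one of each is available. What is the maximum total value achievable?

Check high-value combinations within 25 kg:
- B+C+G: weight 14+9+2=25, value 27+12+27=66
- C+F+G: weight 9+13+2=24, value 12+26+27=65
- B+E+G: weight 14+9+2=25, value 27+5+27=59
- E+F+G: weight 9+13+2=24, value 5+26+27=58
Best: $66.

$66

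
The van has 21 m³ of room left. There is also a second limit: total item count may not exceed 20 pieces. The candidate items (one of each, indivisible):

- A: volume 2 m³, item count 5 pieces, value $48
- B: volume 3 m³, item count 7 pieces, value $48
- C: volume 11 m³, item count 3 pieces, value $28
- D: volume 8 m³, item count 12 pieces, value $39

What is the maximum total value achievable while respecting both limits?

Feasible sets respecting both limits:
- A+B+C: volume 16, item count 15, value 124
- A+C+D: volume 21, item count 20, value 115
- A+B: volume 5, item count 12, value 96
- A+D: volume 10, item count 17, value 87
Best: $124.

$124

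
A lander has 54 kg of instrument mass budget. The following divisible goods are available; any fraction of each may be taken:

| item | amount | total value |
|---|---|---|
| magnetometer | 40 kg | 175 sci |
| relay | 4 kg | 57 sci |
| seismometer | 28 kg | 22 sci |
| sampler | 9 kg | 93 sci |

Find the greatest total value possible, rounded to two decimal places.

325.79

Take in order of value per unit:
- relay (57/4 per unit): all 4 → value 57, running total 57.00
- sampler (93/9 per unit): all 9 → value 93, running total 150.00
- magnetometer (175/40 per unit): all 40 → value 175, running total 325.00
- seismometer (22/28 per unit): 1 of 28 → value 1×22/28 = 0.7857, running total 325.79
Total 325.79.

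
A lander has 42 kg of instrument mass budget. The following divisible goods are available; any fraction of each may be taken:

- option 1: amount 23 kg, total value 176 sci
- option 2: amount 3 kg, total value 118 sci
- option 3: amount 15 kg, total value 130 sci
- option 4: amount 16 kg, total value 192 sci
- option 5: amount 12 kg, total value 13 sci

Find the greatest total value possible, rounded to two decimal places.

Take in order of value per unit:
- option 2 (118/3 per unit): all 3 → value 118, running total 118.00
- option 4 (192/16 per unit): all 16 → value 192, running total 310.00
- option 3 (130/15 per unit): all 15 → value 130, running total 440.00
- option 1 (176/23 per unit): 8 of 23 → value 8×176/23 = 61.2174, running total 501.22
Total 501.22.

501.22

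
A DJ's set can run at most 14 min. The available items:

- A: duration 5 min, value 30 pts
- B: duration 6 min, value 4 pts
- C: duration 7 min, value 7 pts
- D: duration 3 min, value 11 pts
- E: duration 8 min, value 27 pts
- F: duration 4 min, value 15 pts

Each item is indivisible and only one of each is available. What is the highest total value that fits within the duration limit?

This is a 0/1 knapsack; check combinations near the capacity.
- A+E: duration 5+8=13, value 30+27=57
- A+D+F: duration 5+3+4=12, value 30+11+15=56
- A+F: duration 5+4=9, value 30+15=45
Best: 57 pts.

57 pts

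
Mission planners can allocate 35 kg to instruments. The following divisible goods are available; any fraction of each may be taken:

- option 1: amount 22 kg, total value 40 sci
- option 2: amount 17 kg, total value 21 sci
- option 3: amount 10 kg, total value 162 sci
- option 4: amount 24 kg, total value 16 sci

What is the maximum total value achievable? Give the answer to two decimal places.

205.71

Take in order of value per unit:
- option 3 (162/10 per unit): all 10 → value 162, running total 162.00
- option 1 (40/22 per unit): all 22 → value 40, running total 202.00
- option 2 (21/17 per unit): 3 of 17 → value 3×21/17 = 3.7059, running total 205.71
Total 205.71.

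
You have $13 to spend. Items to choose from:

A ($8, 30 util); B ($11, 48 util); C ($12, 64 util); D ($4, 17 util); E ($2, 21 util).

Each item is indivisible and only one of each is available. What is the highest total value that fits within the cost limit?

69 util

Check high-value combinations within $13:
- B+E: cost 11+2=13, value 48+21=69
- C: cost 12, value 64
- A+E: cost 8+2=10, value 30+21=51
Best: 69 util.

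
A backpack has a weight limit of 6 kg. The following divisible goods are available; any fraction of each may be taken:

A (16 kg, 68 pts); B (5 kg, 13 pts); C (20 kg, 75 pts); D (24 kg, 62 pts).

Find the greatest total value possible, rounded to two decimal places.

Take in order of value per unit:
- A (68/16 per unit): 6 of 16 → value 6×68/16 = 25.5000, running total 25.50
Total 25.50.

25.50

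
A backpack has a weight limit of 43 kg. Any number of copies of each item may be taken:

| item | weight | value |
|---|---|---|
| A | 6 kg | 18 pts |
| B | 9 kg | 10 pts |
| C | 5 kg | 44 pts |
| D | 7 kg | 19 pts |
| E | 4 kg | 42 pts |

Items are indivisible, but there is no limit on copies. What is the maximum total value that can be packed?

Best value-per-unit is E at 42/4; filling with it alone gives 10×42 = 420.
Optimal mix: 3×C + 7×E → weight 43, value 426.

426 pts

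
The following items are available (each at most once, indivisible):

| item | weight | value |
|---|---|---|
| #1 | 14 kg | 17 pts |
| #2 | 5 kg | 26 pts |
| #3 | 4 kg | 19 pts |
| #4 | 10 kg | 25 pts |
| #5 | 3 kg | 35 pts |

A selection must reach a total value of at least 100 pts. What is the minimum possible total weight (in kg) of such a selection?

22

Subsets with value ≥ 100, sorted by total weight:
- #2+#3+#4+#5: weight 22, value 105
- #1+#2+#4+#5: weight 32, value 103
Minimum weight: 22 kg.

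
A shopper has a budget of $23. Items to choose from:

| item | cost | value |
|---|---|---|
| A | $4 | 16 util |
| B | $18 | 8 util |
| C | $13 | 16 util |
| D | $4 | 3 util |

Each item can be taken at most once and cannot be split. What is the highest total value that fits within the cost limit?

This is a 0/1 knapsack; check combinations near the capacity.
- A+C+D: cost 4+13+4=21, value 16+16+3=35
- A+C: cost 4+13=17, value 16+16=32
- A+B: cost 4+18=22, value 16+8=24
- A+D: cost 4+4=8, value 16+3=19
- C+D: cost 13+4=17, value 16+3=19
Best: 35 util.

35 util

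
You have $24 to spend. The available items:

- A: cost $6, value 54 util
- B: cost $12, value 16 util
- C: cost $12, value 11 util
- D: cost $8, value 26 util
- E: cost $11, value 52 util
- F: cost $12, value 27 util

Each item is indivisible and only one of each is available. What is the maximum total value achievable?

Check high-value combinations within $24:
- A+E: cost 6+11=17, value 54+52=106
- A+F: cost 6+12=18, value 54+27=81
- A+D: cost 6+8=14, value 54+26=80
- E+F: cost 11+12=23, value 52+27=79
- D+E: cost 8+11=19, value 26+52=78
Best: 106 util.

106 util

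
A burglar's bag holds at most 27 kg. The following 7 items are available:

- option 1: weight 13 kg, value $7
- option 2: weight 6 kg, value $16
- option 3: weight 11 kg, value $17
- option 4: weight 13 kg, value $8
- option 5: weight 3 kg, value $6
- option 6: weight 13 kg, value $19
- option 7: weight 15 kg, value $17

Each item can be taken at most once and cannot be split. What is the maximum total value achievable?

Check high-value combinations within 27 kg:
- option 3+option 5+option 6: weight 11+3+13=27, value 17+6+19=42
- option 2+option 5+option 6: weight 6+3+13=22, value 16+6+19=41
- option 2+option 3+option 5: weight 6+11+3=20, value 16+17+6=39
- option 2+option 5+option 7: weight 6+3+15=24, value 16+6+17=39
- option 3+option 6: weight 11+13=24, value 17+19=36
Best: $42.

$42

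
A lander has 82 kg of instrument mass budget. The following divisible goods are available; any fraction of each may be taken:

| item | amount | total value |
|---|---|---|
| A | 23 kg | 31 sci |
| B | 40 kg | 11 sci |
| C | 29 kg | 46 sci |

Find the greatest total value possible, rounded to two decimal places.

85.25

Take in order of value per unit:
- C (46/29 per unit): all 29 → value 46, running total 46.00
- A (31/23 per unit): all 23 → value 31, running total 77.00
- B (11/40 per unit): 30 of 40 → value 30×11/40 = 8.2500, running total 85.25
Total 85.25.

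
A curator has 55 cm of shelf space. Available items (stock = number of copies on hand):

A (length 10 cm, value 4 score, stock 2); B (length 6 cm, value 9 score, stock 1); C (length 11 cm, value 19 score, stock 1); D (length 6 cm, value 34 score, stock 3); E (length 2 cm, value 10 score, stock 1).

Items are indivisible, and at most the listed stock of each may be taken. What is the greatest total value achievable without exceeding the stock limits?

Top feasible selections:
- 1×A + 1×B + 1×C + 3×D + 1×E: length 47, value 144
- 1×B + 1×C + 3×D + 1×E: length 37, value 140
Best: 144 score.

144 score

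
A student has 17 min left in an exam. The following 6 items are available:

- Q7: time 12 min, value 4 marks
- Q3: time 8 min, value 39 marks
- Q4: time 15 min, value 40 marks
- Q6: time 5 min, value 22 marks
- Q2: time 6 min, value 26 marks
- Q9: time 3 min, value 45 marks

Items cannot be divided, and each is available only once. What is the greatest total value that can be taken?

110 marks

Check high-value combinations within 17 min:
- Q3+Q2+Q9: time 8+6+3=17, value 39+26+45=110
- Q3+Q6+Q9: time 8+5+3=16, value 39+22+45=106
- Q6+Q2+Q9: time 5+6+3=14, value 22+26+45=93
- Q3+Q9: time 8+3=11, value 39+45=84
- Q2+Q9: time 6+3=9, value 26+45=71
Best: 110 marks.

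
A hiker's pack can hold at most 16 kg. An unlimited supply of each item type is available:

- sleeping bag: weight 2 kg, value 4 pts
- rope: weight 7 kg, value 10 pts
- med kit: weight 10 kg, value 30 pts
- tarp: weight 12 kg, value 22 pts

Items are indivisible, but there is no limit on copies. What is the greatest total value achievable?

Best value-per-unit is med kit at 30/10; filling with it alone gives 1×30 = 30.
Optimal mix: 3×sleeping bag + 1×med kit → weight 16, value 42.

42 pts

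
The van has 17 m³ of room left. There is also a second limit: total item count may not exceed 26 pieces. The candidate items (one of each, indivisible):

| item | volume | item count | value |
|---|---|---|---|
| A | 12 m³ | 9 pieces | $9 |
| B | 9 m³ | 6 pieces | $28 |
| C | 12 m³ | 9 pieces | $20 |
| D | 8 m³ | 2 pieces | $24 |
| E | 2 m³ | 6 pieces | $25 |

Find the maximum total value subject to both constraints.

$53

Feasible sets respecting both limits:
- B+E: volume 11, item count 12, value 53
- B+D: volume 17, item count 8, value 52
- D+E: volume 10, item count 8, value 49
Best: $53.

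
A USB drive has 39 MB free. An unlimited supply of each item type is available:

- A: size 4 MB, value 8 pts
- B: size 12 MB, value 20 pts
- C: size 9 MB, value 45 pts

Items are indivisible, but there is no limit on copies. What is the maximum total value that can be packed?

Best value-per-unit is C at 45/9, and filling with it alone uses size 4×9=36. No mix of the others beats 4×45 = 180.

180 pts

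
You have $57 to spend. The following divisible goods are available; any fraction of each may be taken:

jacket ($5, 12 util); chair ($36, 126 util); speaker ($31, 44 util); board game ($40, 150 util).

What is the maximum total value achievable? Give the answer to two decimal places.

Take in order of value per unit:
- board game (150/40 per unit): all 40 → value 150, running total 150.00
- chair (126/36 per unit): 17 of 36 → value 17×126/36 = 59.5000, running total 209.50
Total 209.50.

209.50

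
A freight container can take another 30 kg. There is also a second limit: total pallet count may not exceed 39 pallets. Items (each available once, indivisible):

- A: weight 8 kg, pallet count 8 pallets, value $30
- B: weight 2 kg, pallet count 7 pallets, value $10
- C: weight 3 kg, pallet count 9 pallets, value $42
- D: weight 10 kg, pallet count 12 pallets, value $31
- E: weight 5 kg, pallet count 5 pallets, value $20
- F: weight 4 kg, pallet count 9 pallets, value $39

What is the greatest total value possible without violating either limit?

$142

Feasible sets respecting both limits:
- A+C+D+F: weight 25, pallet count 38, value 142
- A+B+C+E+F: weight 22, pallet count 38, value 141
- C+D+E+F: weight 22, pallet count 35, value 132
Best: $142.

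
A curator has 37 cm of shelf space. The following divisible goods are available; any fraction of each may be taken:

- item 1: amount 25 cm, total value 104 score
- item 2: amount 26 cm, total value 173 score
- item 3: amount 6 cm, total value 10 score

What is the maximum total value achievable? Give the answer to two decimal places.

218.76

Take in order of value per unit:
- item 2 (173/26 per unit): all 26 → value 173, running total 173.00
- item 1 (104/25 per unit): 11 of 25 → value 11×104/25 = 45.7600, running total 218.76
Total 218.76.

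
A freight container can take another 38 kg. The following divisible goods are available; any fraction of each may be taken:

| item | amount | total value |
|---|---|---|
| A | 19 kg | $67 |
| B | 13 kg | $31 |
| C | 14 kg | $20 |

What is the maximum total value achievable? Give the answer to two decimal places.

Take in order of value per unit:
- A (67/19 per unit): all 19 → value 67, running total 67.00
- B (31/13 per unit): all 13 → value 31, running total 98.00
- C (20/14 per unit): 6 of 14 → value 6×20/14 = 8.5714, running total 106.57
Total 106.57.

106.57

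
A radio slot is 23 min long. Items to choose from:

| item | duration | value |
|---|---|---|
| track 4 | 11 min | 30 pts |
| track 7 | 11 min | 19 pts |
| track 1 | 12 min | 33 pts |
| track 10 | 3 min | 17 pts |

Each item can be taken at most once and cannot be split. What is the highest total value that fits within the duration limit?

63 pts

This is a 0/1 knapsack; check combinations near the capacity.
- track 4+track 1: duration 11+12=23, value 30+33=63
- track 7+track 1: duration 11+12=23, value 19+33=52
- track 1+track 10: duration 12+3=15, value 33+17=50
- track 4+track 7: duration 11+11=22, value 30+19=49
- track 4+track 10: duration 11+3=14, value 30+17=47
Best: 63 pts.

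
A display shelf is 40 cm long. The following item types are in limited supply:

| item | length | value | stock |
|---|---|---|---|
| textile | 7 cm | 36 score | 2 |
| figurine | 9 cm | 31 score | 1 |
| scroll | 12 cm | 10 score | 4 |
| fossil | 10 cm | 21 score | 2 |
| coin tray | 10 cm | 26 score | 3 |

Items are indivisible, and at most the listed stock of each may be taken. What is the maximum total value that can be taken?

129 score

Top feasible selections:
- 2×textile + 1×figurine + 1×coin tray: length 33, value 129
- 2×textile + 1×figurine + 1×fossil: length 33, value 124
- 2×textile + 2×coin tray: length 34, value 124
- 2×textile + 1×fossil + 1×coin tray: length 34, value 119
Best: 129 score.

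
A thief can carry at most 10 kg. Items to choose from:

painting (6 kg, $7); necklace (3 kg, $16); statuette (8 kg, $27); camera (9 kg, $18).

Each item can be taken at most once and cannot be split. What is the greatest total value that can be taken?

$27

Check high-value combinations within 10 kg:
- statuette: weight 8, value 27
- painting+necklace: weight 6+3=9, value 7+16=23
- camera: weight 9, value 18
- necklace: weight 3, value 16
- painting: weight 6, value 7
Best: $27.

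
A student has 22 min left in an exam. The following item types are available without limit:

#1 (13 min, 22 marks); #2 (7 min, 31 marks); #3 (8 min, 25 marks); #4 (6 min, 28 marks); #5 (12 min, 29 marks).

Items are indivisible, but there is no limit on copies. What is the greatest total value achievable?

Best value-per-unit is #4 at 28/6; filling with it alone gives 3×28 = 84.
Optimal mix: 3×#2 → time 21, value 93.

93 marks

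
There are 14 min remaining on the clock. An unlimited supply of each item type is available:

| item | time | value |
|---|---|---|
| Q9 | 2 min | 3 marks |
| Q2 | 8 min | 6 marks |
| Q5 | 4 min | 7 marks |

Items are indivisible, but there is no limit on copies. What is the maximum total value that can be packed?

24 marks

Best value-per-unit is Q5 at 7/4; filling with it alone gives 3×7 = 21.
Optimal mix: 1×Q9 + 3×Q5 → time 14, value 24.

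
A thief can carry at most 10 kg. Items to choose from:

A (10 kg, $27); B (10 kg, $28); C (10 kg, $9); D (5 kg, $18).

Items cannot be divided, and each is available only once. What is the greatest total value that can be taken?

Check high-value combinations within 10 kg:
- B: weight 10, value 28
- A: weight 10, value 27
- D: weight 5, value 18
Best: $28.

$28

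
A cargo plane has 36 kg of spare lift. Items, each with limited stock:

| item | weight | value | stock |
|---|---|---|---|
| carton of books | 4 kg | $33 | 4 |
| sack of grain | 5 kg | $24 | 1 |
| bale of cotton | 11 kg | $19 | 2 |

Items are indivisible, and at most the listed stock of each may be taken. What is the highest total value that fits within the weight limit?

$175

Best selections within weight 36 and stock limits:
- 4×carton of books + 1×sack of grain + 1×bale of cotton: weight 32, value 175
- 4×carton of books + 1×sack of grain: weight 21, value 156
- 4×carton of books + 1×bale of cotton: weight 27, value 151
- 3×carton of books + 1×sack of grain + 1×bale of cotton: weight 28, value 142
Best: $175.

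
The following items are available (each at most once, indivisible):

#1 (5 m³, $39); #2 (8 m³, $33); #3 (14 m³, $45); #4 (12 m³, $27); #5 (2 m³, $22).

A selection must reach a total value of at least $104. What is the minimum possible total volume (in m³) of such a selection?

21

Subsets with value ≥ 104, sorted by total volume:
- #1+#3+#5: volume 21, value 106
- #1+#2+#4+#5: volume 27, value 121
- #1+#2+#3: volume 27, value 117
- #1+#2+#3+#5: volume 29, value 139
Minimum volume: 21 m³.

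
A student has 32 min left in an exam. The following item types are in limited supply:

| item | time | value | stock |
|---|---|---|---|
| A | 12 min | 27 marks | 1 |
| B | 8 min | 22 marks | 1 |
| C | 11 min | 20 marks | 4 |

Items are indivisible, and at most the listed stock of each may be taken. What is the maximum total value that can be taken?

69 marks

Top feasible selections:
- 1×A + 1×B + 1×C: time 31, value 69
- 1×B + 2×C: time 30, value 62
- 1×A + 1×B: time 20, value 49
- 1×A + 1×C: time 23, value 47
Best: 69 marks.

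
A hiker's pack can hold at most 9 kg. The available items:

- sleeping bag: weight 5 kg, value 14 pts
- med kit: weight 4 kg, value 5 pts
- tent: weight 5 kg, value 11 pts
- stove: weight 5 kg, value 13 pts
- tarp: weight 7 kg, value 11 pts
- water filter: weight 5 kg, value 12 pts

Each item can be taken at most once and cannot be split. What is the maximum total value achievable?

19 pts

Check high-value combinations within 9 kg:
- sleeping bag+med kit: weight 5+4=9, value 14+5=19
- med kit+stove: weight 4+5=9, value 5+13=18
- med kit+water filter: weight 4+5=9, value 5+12=17
Best: 19 pts.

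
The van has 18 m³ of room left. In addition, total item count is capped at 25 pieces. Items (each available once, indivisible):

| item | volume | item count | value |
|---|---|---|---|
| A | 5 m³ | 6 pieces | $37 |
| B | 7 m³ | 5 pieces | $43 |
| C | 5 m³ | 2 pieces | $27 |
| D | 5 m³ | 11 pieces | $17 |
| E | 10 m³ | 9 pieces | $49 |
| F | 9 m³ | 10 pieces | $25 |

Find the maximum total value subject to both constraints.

Feasible sets respecting both limits:
- A+B+C: volume 17, item count 13, value 107
- A+B+D: volume 17, item count 22, value 97
- B+E: volume 17, item count 14, value 92
- B+C+D: volume 17, item count 18, value 87
Best: $107.

$107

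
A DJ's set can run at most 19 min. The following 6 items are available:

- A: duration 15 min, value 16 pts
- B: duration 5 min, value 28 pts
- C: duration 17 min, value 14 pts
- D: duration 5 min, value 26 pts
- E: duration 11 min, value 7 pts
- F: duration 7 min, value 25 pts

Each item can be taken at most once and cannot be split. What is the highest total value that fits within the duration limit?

79 pts

This is a 0/1 knapsack; check combinations near the capacity.
- B+D+F: duration 5+5+7=17, value 28+26+25=79
- B+D: duration 5+5=10, value 28+26=54
- B+F: duration 5+7=12, value 28+25=53
- D+F: duration 5+7=12, value 26+25=51
Best: 79 pts.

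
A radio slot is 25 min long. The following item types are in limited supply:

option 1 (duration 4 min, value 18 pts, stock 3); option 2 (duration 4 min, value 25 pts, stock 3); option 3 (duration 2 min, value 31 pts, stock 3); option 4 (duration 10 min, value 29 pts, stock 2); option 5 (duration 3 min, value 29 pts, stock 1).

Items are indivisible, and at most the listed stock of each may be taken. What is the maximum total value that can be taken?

Best selections within duration 25 and stock limits:
- 1×option 1 + 3×option 2 + 3×option 3 + 1×option 5: duration 25, value 215
- 2×option 1 + 2×option 2 + 3×option 3 + 1×option 5: duration 25, value 208
Best: 215 pts.

215 pts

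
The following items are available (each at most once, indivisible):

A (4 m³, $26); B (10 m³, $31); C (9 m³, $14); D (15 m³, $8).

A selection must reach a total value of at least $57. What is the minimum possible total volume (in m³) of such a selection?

Subsets with value ≥ 57, sorted by total volume:
- A+B: volume 14, value 57
- A+B+C: volume 23, value 71
Minimum volume: 14 m³.

14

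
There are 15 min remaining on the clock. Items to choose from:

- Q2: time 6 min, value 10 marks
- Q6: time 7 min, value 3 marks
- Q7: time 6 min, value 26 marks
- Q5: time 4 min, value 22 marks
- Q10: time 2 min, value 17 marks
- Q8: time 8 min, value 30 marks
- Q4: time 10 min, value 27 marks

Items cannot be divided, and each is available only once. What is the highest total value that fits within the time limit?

69 marks

Check high-value combinations within 15 min:
- Q5+Q10+Q8: time 4+2+8=14, value 22+17+30=69
- Q7+Q5+Q10: time 6+4+2=12, value 26+22+17=65
- Q7+Q8: time 6+8=14, value 26+30=56
- Q2+Q7+Q10: time 6+6+2=14, value 10+26+17=53
- Q5+Q8: time 4+8=12, value 22+30=52
Best: 69 marks.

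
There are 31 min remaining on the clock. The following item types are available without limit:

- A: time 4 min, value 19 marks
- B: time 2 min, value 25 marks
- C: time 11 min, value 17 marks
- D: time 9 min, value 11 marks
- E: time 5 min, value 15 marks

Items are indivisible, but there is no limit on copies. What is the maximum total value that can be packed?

375 marks

Best value-per-unit is B at 25/2, and filling with it alone uses time 15×2=30. No mix of the others beats 15×25 = 375.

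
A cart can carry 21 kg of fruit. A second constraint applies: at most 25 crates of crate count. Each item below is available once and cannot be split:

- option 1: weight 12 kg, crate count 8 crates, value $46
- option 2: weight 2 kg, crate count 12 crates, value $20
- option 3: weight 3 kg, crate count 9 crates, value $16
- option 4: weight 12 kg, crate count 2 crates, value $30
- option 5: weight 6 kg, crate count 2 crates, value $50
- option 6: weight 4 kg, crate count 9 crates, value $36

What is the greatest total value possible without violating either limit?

Feasible sets respecting both limits:
- option 1+option 2+option 5: weight 20, crate count 22, value 116
- option 1+option 3+option 5: weight 21, crate count 19, value 112
- option 2+option 5+option 6: weight 12, crate count 23, value 106
Best: $116.

$116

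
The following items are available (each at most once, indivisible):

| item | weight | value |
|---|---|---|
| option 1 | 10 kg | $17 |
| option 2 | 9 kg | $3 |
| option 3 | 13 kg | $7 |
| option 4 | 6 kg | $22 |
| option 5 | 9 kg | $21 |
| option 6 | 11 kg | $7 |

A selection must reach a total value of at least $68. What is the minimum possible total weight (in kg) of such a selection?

Subsets with value ≥ 68, sorted by total weight:
- option 1+option 2+option 4+option 5+option 6: weight 45, value 70
- option 1+option 2+option 3+option 4+option 5: weight 47, value 70
- option 1+option 3+option 4+option 5+option 6: weight 49, value 74
- option 1+option 2+option 3+option 4+option 5+option 6: weight 58, value 77
Minimum weight: 45 kg.

45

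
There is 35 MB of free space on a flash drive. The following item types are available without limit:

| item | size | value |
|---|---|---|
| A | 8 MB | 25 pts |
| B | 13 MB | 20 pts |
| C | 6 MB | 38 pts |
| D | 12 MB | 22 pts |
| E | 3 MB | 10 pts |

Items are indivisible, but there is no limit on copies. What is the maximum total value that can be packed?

Best value-per-unit is C at 38/6; filling with it alone gives 5×38 = 190.
Optimal mix: 5×C + 1×E → size 33, value 200.

200 pts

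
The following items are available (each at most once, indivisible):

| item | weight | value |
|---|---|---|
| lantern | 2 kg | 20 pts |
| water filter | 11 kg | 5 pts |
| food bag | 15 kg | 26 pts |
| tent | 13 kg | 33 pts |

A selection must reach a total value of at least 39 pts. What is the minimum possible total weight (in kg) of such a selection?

15

Subsets with value ≥ 39, sorted by total weight:
- lantern+tent: weight 15, value 53
- lantern+food bag: weight 17, value 46
- lantern+water filter+tent: weight 26, value 58
- food bag+tent: weight 28, value 59
Minimum weight: 15 kg.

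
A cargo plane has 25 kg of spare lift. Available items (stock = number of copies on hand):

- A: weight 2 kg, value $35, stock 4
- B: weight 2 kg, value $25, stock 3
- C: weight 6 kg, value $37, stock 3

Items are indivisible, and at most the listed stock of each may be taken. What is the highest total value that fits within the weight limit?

$264

Best selections within weight 25 and stock limits:
- 4×A + 2×B + 2×C: weight 24, value 264
- 3×A + 3×B + 2×C: weight 24, value 254
Best: $264.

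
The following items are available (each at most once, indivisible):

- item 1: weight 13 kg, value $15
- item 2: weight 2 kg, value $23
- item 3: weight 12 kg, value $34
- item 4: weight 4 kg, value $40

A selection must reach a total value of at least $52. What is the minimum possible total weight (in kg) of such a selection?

Subsets with value ≥ 52, sorted by total weight:
- item 2+item 4: weight 6, value 63
- item 2+item 3: weight 14, value 57
- item 3+item 4: weight 16, value 74
Minimum weight: 6 kg.

6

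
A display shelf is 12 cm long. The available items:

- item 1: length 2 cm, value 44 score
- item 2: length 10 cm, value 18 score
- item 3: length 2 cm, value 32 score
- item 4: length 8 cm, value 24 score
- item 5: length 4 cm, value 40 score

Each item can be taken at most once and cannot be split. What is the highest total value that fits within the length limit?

Check high-value combinations within 12 cm:
- item 1+item 3+item 5: length 2+2+4=8, value 44+32+40=116
- item 1+item 3+item 4: length 2+2+8=12, value 44+32+24=100
- item 1+item 5: length 2+4=6, value 44+40=84
- item 1+item 3: length 2+2=4, value 44+32=76
Best: 116 score.

116 score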